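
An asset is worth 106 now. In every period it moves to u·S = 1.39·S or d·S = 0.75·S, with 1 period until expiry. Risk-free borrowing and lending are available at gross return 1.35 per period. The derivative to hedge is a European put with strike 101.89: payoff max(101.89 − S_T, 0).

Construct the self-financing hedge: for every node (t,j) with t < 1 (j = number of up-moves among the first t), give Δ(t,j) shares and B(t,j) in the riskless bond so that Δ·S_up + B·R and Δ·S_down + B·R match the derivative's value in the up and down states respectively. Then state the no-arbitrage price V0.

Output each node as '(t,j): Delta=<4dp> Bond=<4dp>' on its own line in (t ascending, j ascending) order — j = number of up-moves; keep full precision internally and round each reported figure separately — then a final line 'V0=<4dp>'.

Under the risk-neutral measure, an up-move has probability p* = (R−d)/(u−d) = 0.9375 and values discount at R = 1.35.
Terminal payoffs: V(1,0)=22.3900, V(1,1)=0.0000
Node (0,0) S=106.0000: V=(p*·0.0000+(1−p*)·22.3900)/1.35=1.0366; Δ=(0.0000−22.3900)/(147.3400−79.5000)=-0.3300; B=V−Δ·S=36.0209
Self-financing check: at every node Δ·S+B equals the discounted successor values.

(0,0): Delta=-0.3300 Bond=36.0209
V0=1.0366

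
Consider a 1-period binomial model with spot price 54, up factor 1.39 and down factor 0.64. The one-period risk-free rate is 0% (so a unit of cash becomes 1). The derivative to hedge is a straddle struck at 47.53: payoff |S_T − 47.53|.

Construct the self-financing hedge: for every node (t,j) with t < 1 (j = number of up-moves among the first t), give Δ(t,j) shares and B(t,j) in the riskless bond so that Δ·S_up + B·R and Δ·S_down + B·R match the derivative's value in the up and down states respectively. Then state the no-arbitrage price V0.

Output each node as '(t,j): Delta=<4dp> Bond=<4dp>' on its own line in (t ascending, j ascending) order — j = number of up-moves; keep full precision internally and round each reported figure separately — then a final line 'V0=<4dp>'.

The replicating-portfolio and risk-neutral prices coincide; use p* = (1−0.64)/(1.39−0.64) = 0.4800 for the latter.
At expiry t=1: V(1,0)=12.9700, V(1,1)=27.5300
Node (0,0) S=54.0000: V=(p*·27.5300+(1−p*)·12.9700)/1=19.9588; Δ=(27.5300−12.9700)/(75.0600−34.5600)=0.3595; B=V−Δ·S=0.5455
Root portfolio cost Δ·54+B reproduces V0=19.9588.

(0,0): Delta=0.3595 Bond=0.5455
V0=19.9588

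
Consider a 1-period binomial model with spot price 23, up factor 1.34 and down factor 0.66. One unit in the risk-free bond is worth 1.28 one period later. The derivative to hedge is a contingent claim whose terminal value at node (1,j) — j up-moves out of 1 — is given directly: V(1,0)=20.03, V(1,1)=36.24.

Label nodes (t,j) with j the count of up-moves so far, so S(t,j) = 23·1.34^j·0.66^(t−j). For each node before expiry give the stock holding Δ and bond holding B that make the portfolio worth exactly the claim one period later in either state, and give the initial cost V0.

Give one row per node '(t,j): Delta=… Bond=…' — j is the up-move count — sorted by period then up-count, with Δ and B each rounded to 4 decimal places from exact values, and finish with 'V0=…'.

(0,0): Delta=1.0364 Bond=3.3568
V0=27.1951

Since d<R<u, set p* = (R−d)/(u−d) = 0.9118; price each node as the discounted p*-expectation of its children.
Terminal payoffs: V(1,0)=20.0300, V(1,1)=36.2400
Node (0,0) S=23.0000: V=(p*·36.2400+(1−p*)·20.0300)/1.28=27.1951; Δ=(36.2400−20.0300)/(30.8200−15.1800)=1.0364; B=V−Δ·S=3.3568
Check: Δ(0,0)·S0 + B(0,0) = 27.1951 = V0.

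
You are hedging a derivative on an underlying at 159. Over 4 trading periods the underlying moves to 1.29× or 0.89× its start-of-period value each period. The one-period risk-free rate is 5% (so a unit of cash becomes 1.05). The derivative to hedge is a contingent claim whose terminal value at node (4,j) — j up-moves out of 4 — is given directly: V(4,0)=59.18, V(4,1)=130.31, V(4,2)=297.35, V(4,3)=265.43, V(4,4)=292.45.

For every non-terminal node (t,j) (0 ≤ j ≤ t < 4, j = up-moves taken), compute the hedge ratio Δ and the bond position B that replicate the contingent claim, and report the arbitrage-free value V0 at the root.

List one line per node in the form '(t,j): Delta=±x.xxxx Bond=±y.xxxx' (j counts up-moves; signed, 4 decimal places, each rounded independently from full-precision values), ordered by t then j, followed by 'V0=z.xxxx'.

(0,0): Delta=1.0874 Bond=-5.2950
(1,0): Delta=1.6133 Bond=-79.9747
(1,1): Delta=0.5432 Bond=106.0627
(2,0): Delta=2.0700 Bond=-141.4895
(2,1): Delta=1.1407 Bond=2.3006
(2,2): Delta=-0.0751 Bond=274.9636
(3,0): Delta=1.5864 Bond=-94.3660
(3,1): Delta=2.5704 Bond=-229.8610
(3,2): Delta=-0.3389 Bond=350.8305
(3,3): Delta=0.1979 Bond=195.5338
V0=167.6057

The replicating-portfolio and risk-neutral prices coincide; use p* = (1.05−0.89)/(1.29−0.89) = 0.4000 for the latter.
At expiry t=4: V(4,0)=59.1800, V(4,1)=130.3100, V(4,2)=297.3500, V(4,3)=265.4300, V(4,4)=292.4500
  t=3,j=0: stock 112.0901 → up 144.5962 (V=130.3100), down 99.7602 (V=59.1800). Price 83.4590; hedge Δ=1.5864, bond B=-94.3660.
  t=3,j=1: stock 162.4676 → up 209.5832 (V=297.3500), down 144.5962 (V=130.3100). Price 187.7390; hedge Δ=2.5704, bond B=-229.8610.
  t=3,j=2: stock 235.4868 → up 303.7780 (V=265.4300), down 209.5832 (V=297.3500). Price 271.0305; hedge Δ=-0.3389, bond B=350.8305.
  t=3,j=3: stock 341.3236 → up 440.3074 (V=292.4500), down 303.7780 (V=265.4300). Price 263.0838; hedge Δ=0.1979, bond B=195.5338.
  t=2,j=0: stock 125.9439 → up 162.4676 (V=187.7390), down 112.0901 (V=83.4590). Price 119.2105; hedge Δ=2.0700, bond B=-141.4895.
  t=2,j=1: stock 182.5479 → up 235.4868 (V=271.0305), down 162.4676 (V=187.7390). Price 210.5292; hedge Δ=1.1407, bond B=2.3006.
  t=2,j=2: stock 264.5919 → up 341.3236 (V=263.0838), down 235.4868 (V=271.0305). Price 255.0970; hedge Δ=-0.0751, bond B=274.9636.
  t=1,j=0: stock 141.5100 → up 182.5479 (V=210.5292), down 125.9439 (V=119.2105). Price 148.3219; hedge Δ=1.6133, bond B=-79.9747.
  t=1,j=1: stock 205.1100 → up 264.5919 (V=255.0970), down 182.5479 (V=210.5292). Price 217.4822; hedge Δ=0.5432, bond B=106.0627.
  t=0,j=0: stock 159.0000 → up 205.1100 (V=217.4822), down 141.5100 (V=148.3219). Price 167.6057; hedge Δ=1.0874, bond B=-5.2950.
Self-financing check: at every node Δ·S+B equals the discounted successor values.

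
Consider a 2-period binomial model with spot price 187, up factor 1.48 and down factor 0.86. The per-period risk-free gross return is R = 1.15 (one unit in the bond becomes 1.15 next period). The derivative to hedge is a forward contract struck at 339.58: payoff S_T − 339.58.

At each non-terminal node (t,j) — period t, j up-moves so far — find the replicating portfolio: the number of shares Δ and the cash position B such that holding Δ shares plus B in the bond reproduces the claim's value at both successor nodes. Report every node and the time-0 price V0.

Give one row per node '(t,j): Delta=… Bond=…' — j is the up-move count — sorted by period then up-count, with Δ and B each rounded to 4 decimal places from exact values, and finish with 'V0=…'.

Under the risk-neutral measure, an up-move has probability p* = (R−d)/(u−d) = 0.4677 and values discount at R = 1.15.
At expiry t=2: V(2,0)=-201.2748, V(2,1)=-101.5664, V(2,2)=70.0248
  t=1,j=0: stock 160.8200 → up 238.0136 (V=-101.5664), down 138.3052 (V=-201.2748). Price -134.4670; hedge Δ=1.0000, bond B=-295.2870.
  t=1,j=1: stock 276.7600 → up 409.6048 (V=70.0248), down 238.0136 (V=-101.5664). Price -18.5270; hedge Δ=1.0000, bond B=-295.2870.
  t=0,j=0: stock 187.0000 → up 276.7600 (V=-18.5270), down 160.8200 (V=-134.4670). Price -69.7713; hedge Δ=1.0000, bond B=-256.7713.
Root portfolio cost Δ·187+B reproduces V0=-69.7713.

(0,0): Delta=1.0000 Bond=-256.7713
(1,0): Delta=1.0000 Bond=-295.2870
(1,1): Delta=1.0000 Bond=-295.2870
V0=-69.7713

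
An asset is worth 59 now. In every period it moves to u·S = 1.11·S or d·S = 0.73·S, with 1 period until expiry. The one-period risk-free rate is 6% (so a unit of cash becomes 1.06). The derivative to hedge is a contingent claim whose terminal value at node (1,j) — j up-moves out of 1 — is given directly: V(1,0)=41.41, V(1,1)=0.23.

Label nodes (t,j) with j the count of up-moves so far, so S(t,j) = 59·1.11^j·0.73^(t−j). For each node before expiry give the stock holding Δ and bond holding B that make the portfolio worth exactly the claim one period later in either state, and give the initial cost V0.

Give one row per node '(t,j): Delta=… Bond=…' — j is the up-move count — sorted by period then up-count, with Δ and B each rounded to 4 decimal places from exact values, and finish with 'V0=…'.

Under the risk-neutral measure, an up-move has probability p* = (R−d)/(u−d) = 0.8684 and values discount at R = 1.06.
Terminal payoffs: V(1,0)=41.4100, V(1,1)=0.2300
  t=0,j=0: stock 59.0000 → up 65.4900 (V=0.2300), down 43.0700 (V=41.4100). Price 5.3287; hedge Δ=-1.8368, bond B=113.6971.
Each (Δ,B) replicates both successor values, so the strategy is self-financing and V0 is arbitrage-free.

(0,0): Delta=-1.8368 Bond=113.6971
V0=5.3287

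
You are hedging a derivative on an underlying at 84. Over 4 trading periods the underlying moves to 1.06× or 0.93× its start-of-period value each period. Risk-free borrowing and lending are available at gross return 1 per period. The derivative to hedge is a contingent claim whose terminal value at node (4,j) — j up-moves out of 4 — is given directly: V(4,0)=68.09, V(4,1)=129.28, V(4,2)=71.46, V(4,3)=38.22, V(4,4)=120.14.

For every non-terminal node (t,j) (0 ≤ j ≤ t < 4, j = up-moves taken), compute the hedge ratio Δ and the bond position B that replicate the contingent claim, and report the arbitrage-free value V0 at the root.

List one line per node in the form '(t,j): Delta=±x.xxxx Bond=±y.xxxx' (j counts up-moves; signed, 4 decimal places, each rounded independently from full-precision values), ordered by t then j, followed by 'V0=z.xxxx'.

No-arbitrage ⇒ martingale measure with p* = (R−d)/(u−d) = 0.5385.
Payoff layer (t=4): V(4,0)=68.0900, V(4,1)=129.2800, V(4,2)=71.4600, V(4,3)=38.2200, V(4,4)=120.1400
(3,0): S=67.5660. Δ = (V_up−V_dn)/(S_up−S_dn) = (129.2800−68.0900)/(71.6199−62.8364) = 6.9664. V = [p*·129.2800 + (1−p*)·68.0900]/1 = 101.0385. B = V − Δ·S = -369.6538.
(3,1): S=77.0107. Δ = (V_up−V_dn)/(S_up−S_dn) = (71.4600−129.2800)/(81.6313−71.6199) = -5.7754. V = [p*·71.4600 + (1−p*)·129.2800]/1 = 98.1462. B = V − Δ·S = 542.9154.
(3,2): S=87.7756. Δ = (V_up−V_dn)/(S_up−S_dn) = (38.2200−71.4600)/(93.0422−81.6313) = -2.9130. V = [p*·38.2200 + (1−p*)·71.4600]/1 = 53.5615. B = V − Δ·S = 309.2538.
(3,3): S=100.0453. Δ = (V_up−V_dn)/(S_up−S_dn) = (120.1400−38.2200)/(106.0481−93.0422) = 6.2987. V = [p*·120.1400 + (1−p*)·38.2200]/1 = 82.3308. B = V − Δ·S = -547.8231.
(2,0): S=72.6516. Δ = (V_up−V_dn)/(S_up−S_dn) = (98.1462−101.0385)/(77.0107−67.5660) = -0.3062. V = [p*·98.1462 + (1−p*)·101.0385]/1 = 99.4811. B = V − Δ·S = 121.7296.
(2,1): S=82.8072. Δ = (V_up−V_dn)/(S_up−S_dn) = (53.5615−98.1462)/(87.7756−77.0107) = -4.1417. V = [p*·53.5615 + (1−p*)·98.1462]/1 = 74.1391. B = V − Δ·S = 417.0976.
(2,2): S=94.3824. Δ = (V_up−V_dn)/(S_up−S_dn) = (82.3308−53.5615)/(100.0453−87.7756) = 2.3447. V = [p*·82.3308 + (1−p*)·53.5615]/1 = 69.0527. B = V − Δ·S = -152.2491.
(1,0): S=78.1200. Δ = (V_up−V_dn)/(S_up−S_dn) = (74.1391−99.4811)/(82.8072−72.6516) = -2.4954. V = [p*·74.1391 + (1−p*)·99.4811]/1 = 85.8354. B = V − Δ·S = 280.7739.
(1,1): S=89.0400. Δ = (V_up−V_dn)/(S_up−S_dn) = (69.0527−74.1391)/(94.3824−82.8072) = -0.4394. V = [p*·69.0527 + (1−p*)·74.1391]/1 = 71.4002. B = V − Δ·S = 110.5263.
(0,0): S=84.0000. Δ = (V_up−V_dn)/(S_up−S_dn) = (71.4002−85.8354)/(89.0400−78.1200) = -1.3219. V = [p*·71.4002 + (1−p*)·85.8354]/1 = 78.0626. B = V − Δ·S = 189.1021.
Check: Δ(0,0)·S0 + B(0,0) = 78.0626 = V0.

(0,0): Delta=-1.3219 Bond=189.1021
(1,0): Delta=-2.4954 Bond=280.7739
(1,1): Delta=-0.4394 Bond=110.5263
(2,0): Delta=-0.3062 Bond=121.7296
(2,1): Delta=-4.1417 Bond=417.0976
(2,2): Delta=2.3447 Bond=-152.2491
(3,0): Delta=6.9664 Bond=-369.6538
(3,1): Delta=-5.7754 Bond=542.9154
(3,2): Delta=-2.9130 Bond=309.2538
(3,3): Delta=6.2987 Bond=-547.8231
V0=78.0626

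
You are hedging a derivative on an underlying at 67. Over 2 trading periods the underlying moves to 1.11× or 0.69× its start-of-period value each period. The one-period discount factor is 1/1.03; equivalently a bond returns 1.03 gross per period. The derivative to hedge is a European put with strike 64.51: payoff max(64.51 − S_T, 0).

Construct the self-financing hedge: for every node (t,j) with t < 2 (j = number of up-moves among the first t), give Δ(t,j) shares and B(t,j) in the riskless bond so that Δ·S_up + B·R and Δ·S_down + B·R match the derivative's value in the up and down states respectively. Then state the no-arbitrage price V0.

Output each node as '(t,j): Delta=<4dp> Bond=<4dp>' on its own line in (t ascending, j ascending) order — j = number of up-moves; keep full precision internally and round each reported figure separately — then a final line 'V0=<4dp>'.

Risk-neutral probability p* = (R−d)/(u−d) = (1.03−0.69)/(1.11−0.69) = 0.8095.
Payoff layer (t=2): V(2,0)=32.6113, V(2,1)=13.1947, V(2,2)=0.0000
  t=1,j=0: stock 46.2300 → up 51.3153 (V=13.1947), down 31.8987 (V=32.6113). Price 16.4011; hedge Δ=-1.0000, bond B=62.6311.
  t=1,j=1: stock 74.3700 → up 82.5507 (V=0.0000), down 51.3153 (V=13.1947). Price 2.4401; hedge Δ=-0.4224, bond B=33.8560.
  t=0,j=0: stock 67.0000 → up 74.3700 (V=2.4401), down 46.2300 (V=16.4011). Price 4.9508; hedge Δ=-0.4961, bond B=38.1912.
Root portfolio cost Δ·67+B reproduces V0=4.9508.

(0,0): Delta=-0.4961 Bond=38.1912
(1,0): Delta=-1.0000 Bond=62.6311
(1,1): Delta=-0.4224 Bond=33.8560
V0=4.9508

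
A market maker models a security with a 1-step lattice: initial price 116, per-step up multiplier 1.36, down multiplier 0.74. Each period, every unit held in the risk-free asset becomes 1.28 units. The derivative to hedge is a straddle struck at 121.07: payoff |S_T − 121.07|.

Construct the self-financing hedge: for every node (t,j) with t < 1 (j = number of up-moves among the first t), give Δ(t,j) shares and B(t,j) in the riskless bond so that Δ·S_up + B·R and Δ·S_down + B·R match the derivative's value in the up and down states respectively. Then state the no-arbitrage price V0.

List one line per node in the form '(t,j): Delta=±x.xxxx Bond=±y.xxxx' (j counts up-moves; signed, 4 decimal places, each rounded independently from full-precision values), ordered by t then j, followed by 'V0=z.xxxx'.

No-arbitrage ⇒ martingale measure with p* = (R−d)/(u−d) = 0.8710.
Payoff layer (t=1): V(1,0)=35.2300, V(1,1)=36.6900
(0,0): S=116.0000. Δ = (V_up−V_dn)/(S_up−S_dn) = (36.6900−35.2300)/(157.7600−85.8400) = 0.0203. V = [p*·36.6900 + (1−p*)·35.2300]/1.28 = 28.5169. B = V − Δ·S = 26.1620.
The time-0 hedge costs 28.5169, which is the no-arbitrage price.

(0,0): Delta=0.0203 Bond=26.1620
V0=28.5169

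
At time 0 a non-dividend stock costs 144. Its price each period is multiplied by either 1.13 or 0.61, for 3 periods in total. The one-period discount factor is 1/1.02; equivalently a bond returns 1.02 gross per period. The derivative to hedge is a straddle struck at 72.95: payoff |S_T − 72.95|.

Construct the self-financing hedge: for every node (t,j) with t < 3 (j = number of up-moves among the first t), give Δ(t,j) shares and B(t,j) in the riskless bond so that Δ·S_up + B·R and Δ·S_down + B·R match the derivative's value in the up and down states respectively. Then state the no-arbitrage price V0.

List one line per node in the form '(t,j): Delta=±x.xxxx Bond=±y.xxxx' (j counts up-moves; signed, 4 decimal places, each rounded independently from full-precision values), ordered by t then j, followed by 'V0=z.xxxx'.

(0,0): Delta=0.8618 Bond=-45.6471
(1,0): Delta=0.3272 Bond=0.3959
(1,1): Delta=0.9392 Bond=-59.1580
(2,0): Delta=-1.0000 Bond=71.5196
(2,1): Delta=0.5194 Bond=-18.6760
(2,2): Delta=1.0000 Bond=-71.5196
V0=78.4499

Under the risk-neutral measure, an up-move has probability p* = (R−d)/(u−d) = 0.7885 and values discount at R = 1.02.
Payoff layer (t=3): V(3,0)=40.2647, V(3,1)=12.4019, V(3,2)=39.2129, V(3,3)=134.8272
Node (2,0) S=53.5824: V=(p*·12.4019+(1−p*)·40.2647)/1.02=17.9372; Δ=(12.4019−40.2647)/(60.5481−32.6853)=-1.0000; B=V−Δ·S=71.5196
Node (2,1) S=99.2592: V=(p*·39.2129+(1−p*)·12.4019)/1.02=32.8837; Δ=(39.2129−12.4019)/(112.1629−60.5481)=0.5194; B=V−Δ·S=-18.6760
Node (2,2) S=183.8736: V=(p*·134.8272+(1−p*)·39.2129)/1.02=112.3540; Δ=(134.8272−39.2129)/(207.7772−112.1629)=1.0000; B=V−Δ·S=-71.5196
Node (1,0) S=87.8400: V=(p*·32.8837+(1−p*)·17.9372)/1.02=29.1391; Δ=(32.8837−17.9372)/(99.2592−53.5824)=0.3272; B=V−Δ·S=0.3959
Node (1,1) S=162.7200: V=(p*·112.3540+(1−p*)·32.8837)/1.02=93.6696; Δ=(112.3540−32.8837)/(183.8736−99.2592)=0.9392; B=V−Δ·S=-59.1580
Node (0,0) S=144.0000: V=(p*·93.6696+(1−p*)·29.1391)/1.02=78.4499; Δ=(93.6696−29.1391)/(162.7200−87.8400)=0.8618; B=V−Δ·S=-45.6471
Root portfolio cost Δ·144+B reproduces V0=78.4499.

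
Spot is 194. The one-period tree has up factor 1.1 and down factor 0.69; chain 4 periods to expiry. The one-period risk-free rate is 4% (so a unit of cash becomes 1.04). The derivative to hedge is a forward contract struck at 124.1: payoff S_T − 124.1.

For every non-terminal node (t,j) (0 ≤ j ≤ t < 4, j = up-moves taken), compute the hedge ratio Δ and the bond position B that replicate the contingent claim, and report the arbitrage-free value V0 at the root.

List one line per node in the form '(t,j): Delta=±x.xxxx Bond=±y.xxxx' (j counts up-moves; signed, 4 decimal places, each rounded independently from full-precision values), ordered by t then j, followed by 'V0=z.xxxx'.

(0,0): Delta=1.0000 Bond=-106.0812
(1,0): Delta=1.0000 Bond=-110.3244
(1,1): Delta=1.0000 Bond=-110.3244
(2,0): Delta=1.0000 Bond=-114.7374
(2,1): Delta=1.0000 Bond=-114.7374
(2,2): Delta=1.0000 Bond=-114.7374
(3,0): Delta=1.0000 Bond=-119.3269
(3,1): Delta=1.0000 Bond=-119.3269
(3,2): Delta=1.0000 Bond=-119.3269
(3,3): Delta=1.0000 Bond=-119.3269
V0=87.9188

Risk-neutral probability p* = (R−d)/(u−d) = (1.04−0.69)/(1.1−0.69) = 0.8537.
Terminal payoffs: V(4,0)=-80.1258, V(4,1)=-53.9962, V(4,2)=-12.3403, V(4,3)=54.0677, V(4,4)=159.9354
  t=3,j=0: stock 63.7307 → up 70.1038 (V=-53.9962), down 43.9742 (V=-80.1258). Price -55.5962; hedge Δ=1.0000, bond B=-119.3269.
  t=3,j=1: stock 101.5997 → up 111.7597 (V=-12.3403), down 70.1038 (V=-53.9962). Price -17.7272; hedge Δ=1.0000, bond B=-119.3269.
  t=3,j=2: stock 161.9706 → up 178.1677 (V=54.0677), down 111.7597 (V=-12.3403). Price 42.6437; hedge Δ=1.0000, bond B=-119.3269.
  t=3,j=3: stock 258.2140 → up 284.0354 (V=159.9354), down 178.1677 (V=54.0677). Price 138.8871; hedge Δ=1.0000, bond B=-119.3269.
  t=2,j=0: stock 92.3634 → up 101.5997 (V=-17.7272), down 63.7307 (V=-55.5962). Price -22.3740; hedge Δ=1.0000, bond B=-114.7374.
  t=2,j=1: stock 147.2460 → up 161.9706 (V=42.6437), down 101.5997 (V=-17.7272). Price 32.5086; hedge Δ=1.0000, bond B=-114.7374.
  t=2,j=2: stock 234.7400 → up 258.2140 (V=138.8871), down 161.9706 (V=42.6437). Price 120.0026; hedge Δ=1.0000, bond B=-114.7374.
  t=1,j=0: stock 133.8600 → up 147.2460 (V=32.5086), down 92.3634 (V=-22.3740). Price 23.5356; hedge Δ=1.0000, bond B=-110.3244.
  t=1,j=1: stock 213.4000 → up 234.7400 (V=120.0026), down 147.2460 (V=32.5086). Price 103.0756; hedge Δ=1.0000, bond B=-110.3244.
  t=0,j=0: stock 194.0000 → up 213.4000 (V=103.0756), down 133.8600 (V=23.5356). Price 87.9188; hedge Δ=1.0000, bond B=-106.0812.
Each (Δ,B) replicates both successor values, so the strategy is self-financing and V0 is arbitrage-free.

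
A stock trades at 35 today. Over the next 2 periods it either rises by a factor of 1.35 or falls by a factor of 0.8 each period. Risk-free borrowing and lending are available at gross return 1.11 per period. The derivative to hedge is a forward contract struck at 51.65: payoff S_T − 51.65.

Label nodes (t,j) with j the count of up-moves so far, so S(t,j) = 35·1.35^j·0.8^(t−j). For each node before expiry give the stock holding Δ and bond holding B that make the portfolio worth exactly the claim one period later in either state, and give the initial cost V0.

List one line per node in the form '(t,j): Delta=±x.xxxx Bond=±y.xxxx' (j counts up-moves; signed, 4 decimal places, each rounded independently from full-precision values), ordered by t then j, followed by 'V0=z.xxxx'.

Risk-neutral probability p* = (R−d)/(u−d) = (1.11−0.8)/(1.35−0.8) = 0.5636.
Terminal payoffs: V(2,0)=-29.2500, V(2,1)=-13.8500, V(2,2)=12.1375
Node (1,0) S=28.0000: V=(p*·-13.8500+(1−p*)·-29.2500)/1.11=-18.5315; Δ=(-13.8500−-29.2500)/(37.8000−22.4000)=1.0000; B=V−Δ·S=-46.5315
Node (1,1) S=47.2500: V=(p*·12.1375+(1−p*)·-13.8500)/1.11=0.7185; Δ=(12.1375−-13.8500)/(63.7875−37.8000)=1.0000; B=V−Δ·S=-46.5315
Node (0,0) S=35.0000: V=(p*·0.7185+(1−p*)·-18.5315)/1.11=-6.9203; Δ=(0.7185−-18.5315)/(47.2500−28.0000)=1.0000; B=V−Δ·S=-41.9203
Check: Δ(0,0)·S0 + B(0,0) = -6.9203 = V0.

(0,0): Delta=1.0000 Bond=-41.9203
(1,0): Delta=1.0000 Bond=-46.5315
(1,1): Delta=1.0000 Bond=-46.5315
V0=-6.9203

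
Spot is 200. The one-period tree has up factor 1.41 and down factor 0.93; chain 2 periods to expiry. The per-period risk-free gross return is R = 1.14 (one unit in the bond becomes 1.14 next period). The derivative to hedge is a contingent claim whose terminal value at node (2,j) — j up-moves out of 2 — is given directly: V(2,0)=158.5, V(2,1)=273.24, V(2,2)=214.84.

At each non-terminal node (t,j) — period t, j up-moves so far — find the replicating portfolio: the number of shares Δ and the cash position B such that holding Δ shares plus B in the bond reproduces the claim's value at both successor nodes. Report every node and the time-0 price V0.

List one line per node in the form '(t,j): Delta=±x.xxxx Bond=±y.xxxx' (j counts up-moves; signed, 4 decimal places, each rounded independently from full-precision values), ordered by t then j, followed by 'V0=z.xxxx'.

(0,0): Delta=0.3563 Bond=102.4571
(1,0): Delta=1.2852 Bond=-55.9726
(1,1): Delta=-0.4314 Bond=338.9386
V0=173.7130

Under the risk-neutral measure, an up-move has probability p* = (R−d)/(u−d) = 0.4375 and values discount at R = 1.14.
Payoff layer (t=2): V(2,0)=158.5000, V(2,1)=273.2400, V(2,2)=214.8400
  t=1,j=0: stock 186.0000 → up 262.2600 (V=273.2400), down 172.9800 (V=158.5000). Price 183.0691; hedge Δ=1.2852, bond B=-55.9726.
  t=1,j=1: stock 282.0000 → up 397.6200 (V=214.8400), down 262.2600 (V=273.2400). Price 217.2719; hedge Δ=-0.4314, bond B=338.9386.
  t=0,j=0: stock 200.0000 → up 282.0000 (V=217.2719), down 186.0000 (V=183.0691). Price 173.7130; hedge Δ=0.3563, bond B=102.4571.
Check: Δ(0,0)·S0 + B(0,0) = 173.7130 = V0.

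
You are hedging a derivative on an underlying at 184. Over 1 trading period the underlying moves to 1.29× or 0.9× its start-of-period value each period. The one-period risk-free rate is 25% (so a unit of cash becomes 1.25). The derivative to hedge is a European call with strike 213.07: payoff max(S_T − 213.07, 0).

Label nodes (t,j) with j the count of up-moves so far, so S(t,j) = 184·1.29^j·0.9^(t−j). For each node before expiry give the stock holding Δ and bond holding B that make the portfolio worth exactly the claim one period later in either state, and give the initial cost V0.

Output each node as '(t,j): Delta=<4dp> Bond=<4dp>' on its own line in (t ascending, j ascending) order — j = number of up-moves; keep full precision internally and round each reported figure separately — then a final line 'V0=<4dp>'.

No-arbitrage ⇒ martingale measure with p* = (R−d)/(u−d) = 0.8974.
At expiry t=1: V(1,0)=0.0000, V(1,1)=24.2900
  t=0,j=0: stock 184.0000 → up 237.3600 (V=24.2900), down 165.6000 (V=0.0000). Price 17.4390; hedge Δ=0.3385, bond B=-44.8431.
Check: Δ(0,0)·S0 + B(0,0) = 17.4390 = V0.

(0,0): Delta=0.3385 Bond=-44.8431
V0=17.4390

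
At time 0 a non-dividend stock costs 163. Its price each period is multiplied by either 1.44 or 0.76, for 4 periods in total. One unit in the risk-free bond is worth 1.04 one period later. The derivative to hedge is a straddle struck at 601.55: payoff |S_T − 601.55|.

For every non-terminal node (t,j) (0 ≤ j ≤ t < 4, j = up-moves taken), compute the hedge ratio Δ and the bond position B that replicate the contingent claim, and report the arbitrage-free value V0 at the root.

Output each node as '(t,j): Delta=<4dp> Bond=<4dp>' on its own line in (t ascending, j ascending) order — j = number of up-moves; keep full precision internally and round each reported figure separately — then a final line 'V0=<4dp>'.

(0,0): Delta=-0.8888 Bond=500.9584
(1,0): Delta=-1.0000 Bond=534.7758
(1,1): Delta=-0.8049 Bond=501.3123
(2,0): Delta=-1.0000 Bond=556.1668
(2,1): Delta=-1.0000 Bond=556.1668
(2,2): Delta=-0.6578 Bond=471.6478
(3,0): Delta=-1.0000 Bond=578.4135
(3,1): Delta=-1.0000 Bond=578.4135
(3,2): Delta=-1.0000 Bond=578.4135
(3,3): Delta=-0.3998 Bond=364.9425
V0=356.0887

Under the risk-neutral measure, an up-move has probability p* = (R−d)/(u−d) = 0.4118 and values discount at R = 1.04.
Payoff layer (t=4): V(4,0)=547.1697, V(4,1)=498.5136, V(4,2)=406.3230, V(4,3)=231.6463, V(4,4)=99.3202
(3,0): S=71.5531. Δ = (V_up−V_dn)/(S_up−S_dn) = (498.5136−547.1697)/(103.0364−54.3803) = -1.0000. V = [p*·498.5136 + (1−p*)·547.1697]/1.04 = 506.8604. B = V − Δ·S = 578.4135.
(3,1): S=135.5743. Δ = (V_up−V_dn)/(S_up−S_dn) = (406.3230−498.5136)/(195.2270−103.0364) = -1.0000. V = [p*·406.3230 + (1−p*)·498.5136]/1.04 = 442.8392. B = V − Δ·S = 578.4135.
(3,2): S=256.8776. Δ = (V_up−V_dn)/(S_up−S_dn) = (231.6463−406.3230)/(369.9037−195.2270) = -1.0000. V = [p*·231.6463 + (1−p*)·406.3230]/1.04 = 321.5359. B = V − Δ·S = 578.4135.
(3,3): S=486.7154. Δ = (V_up−V_dn)/(S_up−S_dn) = (99.3202−231.6463)/(700.8702−369.9037) = -0.3998. V = [p*·99.3202 + (1−p*)·231.6463]/1.04 = 170.3453. B = V − Δ·S = 364.9425.
(2,0): S=94.1488. Δ = (V_up−V_dn)/(S_up−S_dn) = (442.8392−506.8604)/(135.5743−71.5531) = -1.0000. V = [p*·442.8392 + (1−p*)·506.8604]/1.04 = 462.0180. B = V − Δ·S = 556.1668.
(2,1): S=178.3872. Δ = (V_up−V_dn)/(S_up−S_dn) = (321.5359−442.8392)/(256.8776−135.5743) = -1.0000. V = [p*·321.5359 + (1−p*)·442.8392]/1.04 = 377.7796. B = V − Δ·S = 556.1668.
(2,2): S=337.9968. Δ = (V_up−V_dn)/(S_up−S_dn) = (170.3453−321.5359)/(486.7154−256.8776) = -0.6578. V = [p*·170.3453 + (1−p*)·321.5359]/1.04 = 249.3086. B = V − Δ·S = 471.6478.
(1,0): S=123.8800. Δ = (V_up−V_dn)/(S_up−S_dn) = (377.7796−462.0180)/(178.3872−94.1488) = -1.0000. V = [p*·377.7796 + (1−p*)·462.0180]/1.04 = 410.8958. B = V − Δ·S = 534.7758.
(1,1): S=234.7200. Δ = (V_up−V_dn)/(S_up−S_dn) = (249.3086−377.7796)/(337.9968−178.3872) = -0.8049. V = [p*·249.3086 + (1−p*)·377.7796]/1.04 = 312.3844. B = V − Δ·S = 501.3123.
(0,0): S=163.0000. Δ = (V_up−V_dn)/(S_up−S_dn) = (312.3844−410.8958)/(234.7200−123.8800) = -0.8888. V = [p*·312.3844 + (1−p*)·410.8958]/1.04 = 356.0887. B = V − Δ·S = 500.9584.
Root portfolio cost Δ·163+B reproduces V0=356.0887.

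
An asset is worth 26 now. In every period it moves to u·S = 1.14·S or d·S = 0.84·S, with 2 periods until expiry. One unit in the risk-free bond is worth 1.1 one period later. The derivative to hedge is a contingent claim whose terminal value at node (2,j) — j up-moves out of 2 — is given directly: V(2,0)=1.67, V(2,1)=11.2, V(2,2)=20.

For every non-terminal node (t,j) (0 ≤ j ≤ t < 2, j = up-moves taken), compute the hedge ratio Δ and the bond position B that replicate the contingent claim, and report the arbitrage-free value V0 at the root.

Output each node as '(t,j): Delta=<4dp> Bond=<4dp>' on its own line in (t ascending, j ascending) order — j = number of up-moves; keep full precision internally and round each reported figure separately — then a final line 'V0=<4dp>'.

(0,0): Delta=1.0370 Bond=-12.3828
(1,0): Delta=1.4545 Bond=-22.7400
(1,1): Delta=0.9897 Bond=-12.2182
V0=14.5788

No-arbitrage ⇒ martingale measure with p* = (R−d)/(u−d) = 0.8667.
Terminal payoffs: V(2,0)=1.6700, V(2,1)=11.2000, V(2,2)=20.0000
(1,0): S=21.8400. Δ = (V_up−V_dn)/(S_up−S_dn) = (11.2000−1.6700)/(24.8976−18.3456) = 1.4545. V = [p*·11.2000 + (1−p*)·1.6700]/1.1 = 9.0267. B = V − Δ·S = -22.7400.
(1,1): S=29.6400. Δ = (V_up−V_dn)/(S_up−S_dn) = (20.0000−11.2000)/(33.7896−24.8976) = 0.9897. V = [p*·20.0000 + (1−p*)·11.2000]/1.1 = 17.1152. B = V − Δ·S = -12.2182.
(0,0): S=26.0000. Δ = (V_up−V_dn)/(S_up−S_dn) = (17.1152−9.0267)/(29.6400−21.8400) = 1.0370. V = [p*·17.1152 + (1−p*)·9.0267]/1.1 = 14.5788. B = V − Δ·S = -12.3828.
Root portfolio cost Δ·26+B reproduces V0=14.5788.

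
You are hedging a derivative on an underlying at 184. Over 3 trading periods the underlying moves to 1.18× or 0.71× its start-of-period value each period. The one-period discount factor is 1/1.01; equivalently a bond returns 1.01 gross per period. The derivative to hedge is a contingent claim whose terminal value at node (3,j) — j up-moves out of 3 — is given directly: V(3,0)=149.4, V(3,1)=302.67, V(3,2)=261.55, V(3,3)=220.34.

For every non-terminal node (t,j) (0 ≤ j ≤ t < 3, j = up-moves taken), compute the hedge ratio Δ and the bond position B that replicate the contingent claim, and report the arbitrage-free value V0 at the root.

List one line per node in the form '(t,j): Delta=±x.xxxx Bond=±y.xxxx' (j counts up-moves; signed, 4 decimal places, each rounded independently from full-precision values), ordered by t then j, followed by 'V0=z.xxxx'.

(0,0): Delta=-0.1783 Bond=281.1017
(1,0): Delta=0.4707 Bond=199.1319
(1,1): Delta=-0.3995 Bond=331.9551
(2,0): Delta=3.5158 Bond=-81.3223
(2,1): Delta=-0.5675 Bond=361.1757
(2,2): Delta=-0.3422 Bond=320.5974
V0=248.3036

No-arbitrage ⇒ martingale measure with p* = (R−d)/(u−d) = 0.6383.
Terminal payoffs: V(3,0)=149.4000, V(3,1)=302.6700, V(3,2)=261.5500, V(3,3)=220.3400
  t=2,j=0: stock 92.7544 → up 109.4502 (V=302.6700), down 65.8556 (V=149.4000). Price 244.7841; hedge Δ=3.5158, bond B=-81.3223.
  t=2,j=1: stock 154.1552 → up 181.9031 (V=261.5500), down 109.4502 (V=302.6700). Price 273.6863; hedge Δ=-0.5675, bond B=361.1757.
  t=2,j=2: stock 256.2016 → up 302.3179 (V=220.3400), down 181.9031 (V=261.5500). Price 232.9166; hedge Δ=-0.3422, bond B=320.5974.
  t=1,j=0: stock 130.6400 → up 154.1552 (V=273.6863), down 92.7544 (V=244.7841). Price 260.6261; hedge Δ=0.4707, bond B=199.1319.
  t=1,j=1: stock 217.1200 → up 256.2016 (V=232.9166), down 154.1552 (V=273.6863). Price 245.2110; hedge Δ=-0.3995, bond B=331.9551.
  t=0,j=0: stock 184.0000 → up 217.1200 (V=245.2110), down 130.6400 (V=260.6261). Price 248.3036; hedge Δ=-0.1783, bond B=281.1017.
Each (Δ,B) replicates both successor values, so the strategy is self-financing and V0 is arbitrage-free.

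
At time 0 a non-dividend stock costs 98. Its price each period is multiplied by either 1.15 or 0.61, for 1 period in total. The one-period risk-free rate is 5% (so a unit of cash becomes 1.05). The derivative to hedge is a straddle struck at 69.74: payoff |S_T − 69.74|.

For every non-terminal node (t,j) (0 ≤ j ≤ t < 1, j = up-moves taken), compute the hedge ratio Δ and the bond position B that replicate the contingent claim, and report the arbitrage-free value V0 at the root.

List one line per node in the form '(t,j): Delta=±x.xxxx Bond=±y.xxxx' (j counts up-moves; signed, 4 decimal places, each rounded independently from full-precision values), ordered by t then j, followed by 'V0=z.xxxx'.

Risk-neutral probability p* = (R−d)/(u−d) = (1.05−0.61)/(1.15−0.61) = 0.8148.
Payoff layer (t=1): V(1,0)=9.9600, V(1,1)=42.9600
  t=0,j=0: stock 98.0000 → up 112.7000 (V=42.9600), down 59.7800 (V=9.9600). Price 35.0942; hedge Δ=0.6236, bond B=-26.0169.
Self-financing check: at every node Δ·S+B equals the discounted successor values.

(0,0): Delta=0.6236 Bond=-26.0169
V0=35.0942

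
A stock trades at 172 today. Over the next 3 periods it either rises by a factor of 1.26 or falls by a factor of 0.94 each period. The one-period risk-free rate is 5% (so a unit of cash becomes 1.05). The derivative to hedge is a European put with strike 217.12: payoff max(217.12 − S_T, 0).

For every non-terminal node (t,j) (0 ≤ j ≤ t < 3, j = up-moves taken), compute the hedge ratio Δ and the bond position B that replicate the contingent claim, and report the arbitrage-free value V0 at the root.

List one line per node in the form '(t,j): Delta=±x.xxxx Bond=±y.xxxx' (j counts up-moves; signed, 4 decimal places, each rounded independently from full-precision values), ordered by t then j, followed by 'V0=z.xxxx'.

Under the risk-neutral measure, an up-move has probability p* = (R−d)/(u−d) = 0.3438 and values discount at R = 1.05.
At expiry t=3: V(3,0)=74.2596, V(3,1)=25.6262, V(3,2)=0.0000, V(3,3)=0.0000
Node (2,0) S=151.9792: V=(p*·25.6262+(1−p*)·74.2596)/1.05=54.8018; Δ=(25.6262−74.2596)/(191.4938−142.8604)=-1.0000; B=V−Δ·S=206.7810
Node (2,1) S=203.7168: V=(p*·0.0000+(1−p*)·25.6262)/1.05=16.0164; Δ=(0.0000−25.6262)/(256.6832−191.4938)=-0.3931; B=V−Δ·S=96.0983
Node (2,2) S=273.0672: V=(p*·0.0000+(1−p*)·0.0000)/1.05=0.0000; Δ=(0.0000−0.0000)/(344.0647−256.6832)=0.0000; B=V−Δ·S=0.0000
Node (1,0) S=161.6800: V=(p*·16.0164+(1−p*)·54.8018)/1.05=39.4946; Δ=(16.0164−54.8018)/(203.7168−151.9792)=-0.7497; B=V−Δ·S=160.6988
Node (1,1) S=216.7200: V=(p*·0.0000+(1−p*)·16.0164)/1.05=10.0102; Δ=(0.0000−16.0164)/(273.0672−203.7168)=-0.2309; B=V−Δ·S=60.0614
Node (0,0) S=172.0000: V=(p*·10.0102+(1−p*)·39.4946)/1.05=27.9613; Δ=(10.0102−39.4946)/(216.7200−161.6800)=-0.5357; B=V−Δ·S=120.0997
Self-financing check: at every node Δ·S+B equals the discounted successor values.

(0,0): Delta=-0.5357 Bond=120.0997
(1,0): Delta=-0.7497 Bond=160.6988
(1,1): Delta=-0.2309 Bond=60.0614
(2,0): Delta=-1.0000 Bond=206.7810
(2,1): Delta=-0.3931 Bond=96.0983
(2,2): Delta=0.0000 Bond=0.0000
V0=27.9613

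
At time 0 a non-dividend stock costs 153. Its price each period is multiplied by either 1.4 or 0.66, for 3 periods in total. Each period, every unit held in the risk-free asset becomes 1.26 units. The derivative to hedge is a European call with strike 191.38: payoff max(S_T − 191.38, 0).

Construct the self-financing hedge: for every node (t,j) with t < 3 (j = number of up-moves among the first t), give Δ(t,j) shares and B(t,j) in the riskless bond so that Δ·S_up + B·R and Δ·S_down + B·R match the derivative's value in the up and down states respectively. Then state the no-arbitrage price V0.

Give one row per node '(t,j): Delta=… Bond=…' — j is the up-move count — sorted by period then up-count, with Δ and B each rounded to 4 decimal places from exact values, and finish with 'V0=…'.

(0,0): Delta=0.8228 Bond=-63.7908
(1,0): Delta=0.0563 Bond=-2.9794
(1,1): Delta=0.9071 Bond=-98.4358
(2,0): Delta=0.0000 Bond=0.0000
(2,1): Delta=0.0625 Bond=-4.6299
(2,2): Delta=1.0000 Bond=-151.8889
V0=62.0955

Risk-neutral probability p* = (R−d)/(u−d) = (1.26−0.66)/(1.4−0.66) = 0.8108.
Payoff layer (t=3): V(3,0)=0.0000, V(3,1)=0.0000, V(3,2)=6.5408, V(3,3)=228.4520
  t=2,j=0: stock 66.6468 → up 93.3055 (V=0.0000), down 43.9869 (V=0.0000). Price 0.0000; hedge Δ=0.0000, bond B=0.0000.
  t=2,j=1: stock 141.3720 → up 197.9208 (V=6.5408), down 93.3055 (V=0.0000). Price 4.2090; hedge Δ=0.0625, bond B=-4.6299.
  t=2,j=2: stock 299.8800 → up 419.8320 (V=228.4520), down 197.9208 (V=6.5408). Price 147.9911; hedge Δ=1.0000, bond B=-151.8889.
  t=1,j=0: stock 100.9800 → up 141.3720 (V=4.2090), down 66.6468 (V=0.0000). Price 2.7085; hedge Δ=0.0563, bond B=-2.9794.
  t=1,j=1: stock 214.2000 → up 299.8800 (V=147.9911), down 141.3720 (V=4.2090). Price 95.8644; hedge Δ=0.9071, bond B=-98.4358.
  t=0,j=0: stock 153.0000 → up 214.2000 (V=95.8644), down 100.9800 (V=2.7085). Price 62.0955; hedge Δ=0.8228, bond B=-63.7908.
The time-0 hedge costs 62.0955, which is the no-arbitrage price.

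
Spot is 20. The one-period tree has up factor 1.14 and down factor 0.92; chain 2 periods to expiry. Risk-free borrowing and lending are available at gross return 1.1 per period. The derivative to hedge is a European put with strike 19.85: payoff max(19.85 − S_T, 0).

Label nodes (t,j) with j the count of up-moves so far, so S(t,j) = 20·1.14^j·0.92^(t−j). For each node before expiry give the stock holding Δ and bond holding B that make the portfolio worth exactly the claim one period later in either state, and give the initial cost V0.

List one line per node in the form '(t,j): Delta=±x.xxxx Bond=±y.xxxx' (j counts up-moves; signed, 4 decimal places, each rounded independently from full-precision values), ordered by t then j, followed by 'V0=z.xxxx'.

(0,0): Delta=-0.1098 Bond=2.2752
(1,0): Delta=-0.7218 Bond=13.7648
(1,1): Delta=0.0000 Bond=0.0000
V0=0.0798

Since d<R<u, set p* = (R−d)/(u−d) = 0.8182; price each node as the discounted p*-expectation of its children.
Terminal payoffs: V(2,0)=2.9220, V(2,1)=0.0000, V(2,2)=0.0000
Node (1,0) S=18.4000: V=(p*·0.0000+(1−p*)·2.9220)/1.1=0.4830; Δ=(0.0000−2.9220)/(20.9760−16.9280)=-0.7218; B=V−Δ·S=13.7648
Node (1,1) S=22.8000: V=(p*·0.0000+(1−p*)·0.0000)/1.1=0.0000; Δ=(0.0000−0.0000)/(25.9920−20.9760)=0.0000; B=V−Δ·S=0.0000
Node (0,0) S=20.0000: V=(p*·0.0000+(1−p*)·0.4830)/1.1=0.0798; Δ=(0.0000−0.4830)/(22.8000−18.4000)=-0.1098; B=V−Δ·S=2.2752
The time-0 hedge costs 0.0798, which is the no-arbitrage price.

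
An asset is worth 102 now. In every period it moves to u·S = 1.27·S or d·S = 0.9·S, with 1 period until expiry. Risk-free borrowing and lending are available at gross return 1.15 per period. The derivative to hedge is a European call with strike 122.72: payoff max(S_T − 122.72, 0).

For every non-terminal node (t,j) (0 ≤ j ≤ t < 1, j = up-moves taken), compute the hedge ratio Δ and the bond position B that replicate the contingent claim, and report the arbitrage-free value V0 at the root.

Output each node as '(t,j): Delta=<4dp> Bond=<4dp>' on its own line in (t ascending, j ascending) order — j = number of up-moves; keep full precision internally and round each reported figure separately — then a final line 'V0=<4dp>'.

(0,0): Delta=0.1807 Bond=-14.4254
V0=4.0071

Under the risk-neutral measure, an up-move has probability p* = (R−d)/(u−d) = 0.6757 and values discount at R = 1.15.
Terminal payoffs: V(1,0)=0.0000, V(1,1)=6.8200
  t=0,j=0: stock 102.0000 → up 129.5400 (V=6.8200), down 91.8000 (V=0.0000). Price 4.0071; hedge Δ=0.1807, bond B=-14.4254.
The time-0 hedge costs 4.0071, which is the no-arbitrage price.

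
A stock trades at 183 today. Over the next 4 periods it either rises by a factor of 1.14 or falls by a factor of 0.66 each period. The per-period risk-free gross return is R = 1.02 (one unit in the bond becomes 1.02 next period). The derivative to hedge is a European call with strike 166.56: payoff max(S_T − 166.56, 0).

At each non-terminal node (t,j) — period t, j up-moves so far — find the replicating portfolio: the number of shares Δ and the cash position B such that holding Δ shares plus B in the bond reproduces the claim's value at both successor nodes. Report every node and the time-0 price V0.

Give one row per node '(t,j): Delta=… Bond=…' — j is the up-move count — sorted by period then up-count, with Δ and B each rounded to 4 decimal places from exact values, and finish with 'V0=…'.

Since d<R<u, set p* = (R−d)/(u−d) = 0.7500; price each node as the discounted p*-expectation of its children.
Terminal values V(4,·): V(4,0)=0.0000, V(4,1)=0.0000, V(4,2)=0.0000, V(4,3)=12.3809, V(4,4)=142.5197
  t=3,j=0: stock 52.6118 → up 59.9774 (V=0.0000), down 34.7238 (V=0.0000). Price 0.0000; hedge Δ=0.0000, bond B=0.0000.
  t=3,j=1: stock 90.8749 → up 103.5974 (V=0.0000), down 59.9774 (V=0.0000). Price 0.0000; hedge Δ=0.0000, bond B=0.0000.
  t=3,j=2: stock 156.9657 → up 178.9409 (V=12.3809), down 103.5974 (V=0.0000). Price 9.1036; hedge Δ=0.1643, bond B=-16.6899.
  t=3,j=3: stock 271.1226 → up 309.0797 (V=142.5197), down 178.9409 (V=12.3809). Price 107.8284; hedge Δ=1.0000, bond B=-163.2941.
  t=2,j=0: stock 79.7148 → up 90.8749 (V=0.0000), down 52.6118 (V=0.0000). Price 0.0000; hedge Δ=0.0000, bond B=0.0000.
  t=2,j=1: stock 137.6892 → up 156.9657 (V=9.1036), down 90.8749 (V=0.0000). Price 6.6938; hedge Δ=0.1377, bond B=-12.2720.
  t=2,j=2: stock 237.8268 → up 271.1226 (V=107.8284), down 156.9657 (V=9.1036). Price 81.5169; hedge Δ=0.8648, bond B=-124.1599.
  t=1,j=0: stock 120.7800 → up 137.6892 (V=6.6938), down 79.7148 (V=0.0000). Price 4.9219; hedge Δ=0.1155, bond B=-9.0235.
  t=1,j=1: stock 208.6200 → up 237.8268 (V=81.5169), down 137.6892 (V=6.6938). Price 61.5795; hedge Δ=0.7472, bond B=-94.3019.
  t=0,j=0: stock 183.0000 → up 208.6200 (V=61.5795), down 120.7800 (V=4.9219). Price 46.4854; hedge Δ=0.6450, bond B=-71.5513.
Each (Δ,B) replicates both successor values, so the strategy is self-financing and V0 is arbitrage-free.

(0,0): Delta=0.6450 Bond=-71.5513
(1,0): Delta=0.1155 Bond=-9.0235
(1,1): Delta=0.7472 Bond=-94.3019
(2,0): Delta=0.0000 Bond=0.0000
(2,1): Delta=0.1377 Bond=-12.2720
(2,2): Delta=0.8648 Bond=-124.1599
(3,0): Delta=0.0000 Bond=0.0000
(3,1): Delta=0.0000 Bond=0.0000
(3,2): Delta=0.1643 Bond=-16.6899
(3,3): Delta=1.0000 Bond=-163.2941
V0=46.4854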